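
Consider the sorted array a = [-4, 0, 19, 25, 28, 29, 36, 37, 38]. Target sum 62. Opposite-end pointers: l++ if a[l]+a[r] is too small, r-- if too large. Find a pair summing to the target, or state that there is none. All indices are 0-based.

l=0 r=8: -4+38=34 <62, l++
l=1 r=8: 0+38=38 <62, l++
l=2 r=8: 19+38=57 <62, l++
l=3 r=8: 25+38=63 >62, r--
l=3 r=7: 25+37=62, found

(25, 37)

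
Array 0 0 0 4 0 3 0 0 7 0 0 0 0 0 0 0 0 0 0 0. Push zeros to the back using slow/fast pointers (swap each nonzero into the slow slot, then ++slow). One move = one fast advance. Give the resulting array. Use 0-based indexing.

[4, 3, 7, 0, 0, 0, 0, 0, 0, 0, 0, 0, 0, 0, 0, 0, 0, 0, 0, 0]

(s=0,f=0) a[fast]=0 → fast++
(s=0,f=1) a[fast]=0 → fast++
(s=0,f=2) a[fast]=0 → fast++
(s=0,f=3) a[fast]=4≠0 swap→a[0]=4 → slow++,fast++
(s=1,f=4) a[fast]=0 → fast++
(s=1,f=5) a[fast]=3≠0 swap→a[1]=3 → slow++,fast++
(s=2,f=6) a[fast]=0 → fast++
(s=2,f=7) a[fast]=0 → fast++
(s=2,f=8) a[fast]=7≠0 swap→a[2]=7 → slow++,fast++
(s=3,f=9) a[fast]=0 → fast++
(s=3,f=10) a[fast]=0 → fast++
(s=3,f=11) a[fast]=0 → fast++
(s=3,f=12) a[fast]=0 → fast++
(s=3,f=13) a[fast]=0 → fast++
(s=3,f=14) a[fast]=0 → fast++
(s=3,f=15) a[fast]=0 → fast++
(s=3,f=16) a[fast]=0 → fast++
(s=3,f=17) a[fast]=0 → fast++
(s=3,f=18) a[fast]=0 → fast++
(s=3,f=19) a[fast]=0 → fast++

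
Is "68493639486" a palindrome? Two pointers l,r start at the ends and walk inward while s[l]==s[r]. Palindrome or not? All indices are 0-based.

[0,10] '6'=='6' → l++,r--
[1,9] '8'=='8' → l++,r--
[2,8] '4'=='4' → l++,r--
[3,7] '9'=='9' → l++,r--
[4,6] '3'=='3' → l++,r--

palindrome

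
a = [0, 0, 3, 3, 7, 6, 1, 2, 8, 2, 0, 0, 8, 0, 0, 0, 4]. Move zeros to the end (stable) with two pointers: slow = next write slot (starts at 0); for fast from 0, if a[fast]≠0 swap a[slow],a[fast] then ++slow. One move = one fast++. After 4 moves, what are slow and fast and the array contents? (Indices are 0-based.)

(s=0,f=0) a[fast]=0 → fast++
(s=0,f=1) a[fast]=0 → fast++
(s=0,f=2) a[fast]=3≠0 swap→a[0]=3 → slow++,fast++
(s=1,f=3) a[fast]=3≠0 swap→a[1]=3 → slow++,fast++

slow=2, fast=4, a=[3, 3, 0, 0, 7, 6, 1, 2, 8, 2, 0, 0, 8, 0, 0, 0, 4]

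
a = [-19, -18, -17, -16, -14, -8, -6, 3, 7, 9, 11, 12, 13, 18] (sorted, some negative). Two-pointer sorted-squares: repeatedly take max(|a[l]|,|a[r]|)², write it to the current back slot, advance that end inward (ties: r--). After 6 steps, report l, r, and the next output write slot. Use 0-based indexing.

[0,13] |-19|>|18| out[13]=361 → l++
[1,13] |-18|<=|18| out[12]=324 → r--
[1,12] |-18|>|13| out[11]=324 → l++
[2,12] |-17|>|13| out[10]=289 → l++
[3,12] |-16|>|13| out[9]=256 → l++
[4,12] |-14|>|13| out[8]=196 → l++

l=5, r=12, next write slot=7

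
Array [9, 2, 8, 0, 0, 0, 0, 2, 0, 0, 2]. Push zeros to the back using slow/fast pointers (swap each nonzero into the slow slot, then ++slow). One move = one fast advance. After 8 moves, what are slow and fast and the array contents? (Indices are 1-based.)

slow=1 fast=1: a[fast]=9≠0 swap→a[1]=9, slow++,fast++
slow=2 fast=2: a[fast]=2≠0 swap→a[2]=2, slow++,fast++
slow=3 fast=3: a[fast]=8≠0 swap→a[3]=8, slow++,fast++
slow=4 fast=4: a[fast]=0, fast++
slow=4 fast=5: a[fast]=0, fast++
slow=4 fast=6: a[fast]=0, fast++
slow=4 fast=7: a[fast]=0, fast++
slow=4 fast=8: a[fast]=2≠0 swap→a[4]=2, slow++,fast++

slow=5, fast=9, a=[9, 2, 8, 2, 0, 0, 0, 0, 0, 0, 2]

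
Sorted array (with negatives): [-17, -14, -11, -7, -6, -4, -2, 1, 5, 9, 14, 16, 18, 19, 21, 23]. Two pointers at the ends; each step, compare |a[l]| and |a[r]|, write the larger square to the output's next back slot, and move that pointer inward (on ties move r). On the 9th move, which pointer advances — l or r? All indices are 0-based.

l

[0,15] |-17|<=|23| out[15]=529 → r--
[0,14] |-17|<=|21| out[14]=441 → r--
[0,13] |-17|<=|19| out[13]=361 → r--
[0,12] |-17|<=|18| out[12]=324 → r--
[0,11] |-17|>|16| out[11]=289 → l++
[1,11] |-14|<=|16| out[10]=256 → r--
[1,10] |-14|<=|14| out[9]=196 → r--
[1,9] |-14|>|9| out[8]=196 → l++
[2,9] |-11|>|9| out[7]=121 → l++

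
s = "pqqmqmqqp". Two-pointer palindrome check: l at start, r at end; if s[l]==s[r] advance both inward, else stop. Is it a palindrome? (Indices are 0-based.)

palindrome

[0,8] 'p'=='p' → l++,r--
[1,7] 'q'=='q' → l++,r--
[2,6] 'q'=='q' → l++,r--
[3,5] 'm'=='m' → l++,r--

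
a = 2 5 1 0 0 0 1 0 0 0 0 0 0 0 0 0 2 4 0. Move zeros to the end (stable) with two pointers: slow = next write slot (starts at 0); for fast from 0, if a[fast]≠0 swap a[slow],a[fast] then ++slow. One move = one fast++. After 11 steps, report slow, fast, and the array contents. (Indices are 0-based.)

slow=4, fast=11, a=[2, 5, 1, 1, 0, 0, 0, 0, 0, 0, 0, 0, 0, 0, 0, 0, 2, 4, 0]

(s=0,f=0) a[fast]=2≠0 swap→a[0]=2 → slow++,fast++
(s=1,f=1) a[fast]=5≠0 swap→a[1]=5 → slow++,fast++
(s=2,f=2) a[fast]=1≠0 swap→a[2]=1 → slow++,fast++
(s=3,f=3) a[fast]=0 → fast++
(s=3,f=4) a[fast]=0 → fast++
(s=3,f=5) a[fast]=0 → fast++
(s=3,f=6) a[fast]=1≠0 swap→a[3]=1 → slow++,fast++
(s=4,f=7) a[fast]=0 → fast++
(s=4,f=8) a[fast]=0 → fast++
(s=4,f=9) a[fast]=0 → fast++
(s=4,f=10) a[fast]=0 → fast++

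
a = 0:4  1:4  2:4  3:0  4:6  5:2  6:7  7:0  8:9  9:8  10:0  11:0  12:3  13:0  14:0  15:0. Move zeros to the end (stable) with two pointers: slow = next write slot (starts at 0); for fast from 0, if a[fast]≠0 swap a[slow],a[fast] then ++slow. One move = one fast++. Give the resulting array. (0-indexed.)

[4, 4, 4, 6, 2, 7, 9, 8, 3, 0, 0, 0, 0, 0, 0, 0]

(s=0,f=0) a[fast]=4≠0 swap→a[0]=4 → slow++,fast++
(s=1,f=1) a[fast]=4≠0 swap→a[1]=4 → slow++,fast++
(s=2,f=2) a[fast]=4≠0 swap→a[2]=4 → slow++,fast++
(s=3,f=3) a[fast]=0 → fast++
(s=3,f=4) a[fast]=6≠0 swap→a[3]=6 → slow++,fast++
(s=4,f=5) a[fast]=2≠0 swap→a[4]=2 → slow++,fast++
(s=5,f=6) a[fast]=7≠0 swap→a[5]=7 → slow++,fast++
(s=6,f=7) a[fast]=0 → fast++
(s=6,f=8) a[fast]=9≠0 swap→a[6]=9 → slow++,fast++
(s=7,f=9) a[fast]=8≠0 swap→a[7]=8 → slow++,fast++
(s=8,f=10) a[fast]=0 → fast++
(s=8,f=11) a[fast]=0 → fast++
(s=8,f=12) a[fast]=3≠0 swap→a[8]=3 → slow++,fast++
(s=9,f=13) a[fast]=0 → fast++
(s=9,f=14) a[fast]=0 → fast++
(s=9,f=15) a[fast]=0 → fast++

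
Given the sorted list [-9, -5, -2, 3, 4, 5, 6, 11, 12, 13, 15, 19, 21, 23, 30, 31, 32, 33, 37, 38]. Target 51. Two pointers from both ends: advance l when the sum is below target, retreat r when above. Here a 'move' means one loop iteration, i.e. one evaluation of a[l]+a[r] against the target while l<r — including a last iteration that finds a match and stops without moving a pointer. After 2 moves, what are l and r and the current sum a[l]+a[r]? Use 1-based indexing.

l=3, r=20, sum=36

[1,20] -9+38=29 <51 → l++
[2,20] -5+38=33 <51 → l++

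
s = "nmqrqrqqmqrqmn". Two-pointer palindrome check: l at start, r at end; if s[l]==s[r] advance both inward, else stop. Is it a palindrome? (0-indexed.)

l=0 r=13: 'n'=='n', l++,r--
l=1 r=12: 'm'=='m', l++,r--
l=2 r=11: 'q'=='q', l++,r--
l=3 r=10: 'r'=='r', l++,r--
l=4 r=9: 'q'=='q', l++,r--
l=5 r=8: 'r'!='m', stop

not a palindrome (mismatch at 5,8)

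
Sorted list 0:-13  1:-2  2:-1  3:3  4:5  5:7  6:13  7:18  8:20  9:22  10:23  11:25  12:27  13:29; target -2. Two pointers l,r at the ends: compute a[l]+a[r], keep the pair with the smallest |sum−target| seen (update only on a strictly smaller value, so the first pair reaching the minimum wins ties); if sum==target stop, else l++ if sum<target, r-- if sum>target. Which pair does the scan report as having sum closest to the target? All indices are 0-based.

pair (-2, -1) with sum -3 (|Δ|=1)

[0,13] -13+29=16 d=18 * → r--
[0,12] -13+27=14 d=16 * → r--
[0,11] -13+25=12 d=14 * → r--
[0,10] -13+23=10 d=12 * → r--
[0,9] -13+22=9 d=11 * → r--
[0,8] -13+20=7 d=9 * → r--
[0,7] -13+18=5 d=7 * → r--
[0,6] -13+13=0 d=2 * → r--
[0,5] -13+7=-6 d=4 → l++
[1,5] -2+7=5 d=7 → r--
[1,4] -2+5=3 d=5 → r--
[1,3] -2+3=1 d=3 → r--
[1,2] -2+-1=-3 d=1 * → l++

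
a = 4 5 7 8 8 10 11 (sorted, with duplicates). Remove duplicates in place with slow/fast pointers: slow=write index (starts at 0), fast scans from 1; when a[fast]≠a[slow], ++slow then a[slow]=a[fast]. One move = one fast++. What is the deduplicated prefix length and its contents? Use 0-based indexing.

length 6; prefix = [4, 5, 7, 8, 10, 11]

slow=0 fast=1: a[fast]=5≠a[slow]=4 write a[1]=5, slow++,fast++
slow=1 fast=2: a[fast]=7≠a[slow]=5 write a[2]=7, slow++,fast++
slow=2 fast=3: a[fast]=8≠a[slow]=7 write a[3]=8, slow++,fast++
slow=3 fast=4: a[fast]=8=a[slow] dup, fast++
slow=3 fast=5: a[fast]=10≠a[slow]=8 write a[4]=10, slow++,fast++
slow=4 fast=6: a[fast]=11≠a[slow]=10 write a[5]=11, slow++,fast++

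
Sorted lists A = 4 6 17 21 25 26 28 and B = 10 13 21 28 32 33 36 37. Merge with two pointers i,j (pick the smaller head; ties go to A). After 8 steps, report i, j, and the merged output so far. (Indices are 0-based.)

i=5, j=3, merged so far=[4, 6, 10, 13, 17, 21, 21, 25]

i=0 j=0: A[i]=4<=B[j]=10 take 4, i++
i=1 j=0: A[i]=6<=B[j]=10 take 6, i++
i=2 j=0: A[i]=17>B[j]=10 take 10, j++
i=2 j=1: A[i]=17>B[j]=13 take 13, j++
i=2 j=2: A[i]=17<=B[j]=21 take 17, i++
i=3 j=2: A[i]=21<=B[j]=21 take 21, i++
i=4 j=2: A[i]=25>B[j]=21 take 21, j++
i=4 j=3: A[i]=25<=B[j]=28 take 25, i++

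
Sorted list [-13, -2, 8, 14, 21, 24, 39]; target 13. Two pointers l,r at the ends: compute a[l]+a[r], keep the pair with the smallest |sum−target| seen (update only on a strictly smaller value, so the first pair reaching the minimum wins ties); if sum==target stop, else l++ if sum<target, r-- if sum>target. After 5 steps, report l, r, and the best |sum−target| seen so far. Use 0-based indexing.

[0,6] -13+39=26 d=13 * → r--
[0,5] -13+24=11 d=2 * → l++
[1,5] -2+24=22 d=9 → r--
[1,4] -2+21=19 d=6 → r--
[1,3] -2+14=12 d=1 * → l++

l=2, r=3, best |Δ|=1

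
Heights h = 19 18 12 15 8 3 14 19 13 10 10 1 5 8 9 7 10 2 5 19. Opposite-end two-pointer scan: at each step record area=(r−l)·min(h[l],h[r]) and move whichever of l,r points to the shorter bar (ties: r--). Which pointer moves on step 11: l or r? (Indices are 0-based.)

r

l=0 r=19: min(19,19)*19=361 best=361 *, r--
l=0 r=18: min(19,5)*18=90 best=361, r--
l=0 r=17: min(19,2)*17=34 best=361, r--
l=0 r=16: min(19,10)*16=160 best=361, r--
l=0 r=15: min(19,7)*15=105 best=361, r--
l=0 r=14: min(19,9)*14=126 best=361, r--
l=0 r=13: min(19,8)*13=104 best=361, r--
l=0 r=12: min(19,5)*12=60 best=361, r--
l=0 r=11: min(19,1)*11=11 best=361, r--
l=0 r=10: min(19,10)*10=100 best=361, r--
l=0 r=9: min(19,10)*9=90 best=361, r--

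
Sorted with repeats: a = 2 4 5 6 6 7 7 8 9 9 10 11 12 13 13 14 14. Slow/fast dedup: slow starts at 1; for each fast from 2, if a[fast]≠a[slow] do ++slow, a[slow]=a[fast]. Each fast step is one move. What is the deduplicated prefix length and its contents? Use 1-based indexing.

length 12; prefix = [2, 4, 5, 6, 7, 8, 9, 10, 11, 12, 13, 14]

slow=1 fast=2: a[fast]=4≠a[slow]=2 write a[2]=4, slow++,fast++
slow=2 fast=3: a[fast]=5≠a[slow]=4 write a[3]=5, slow++,fast++
slow=3 fast=4: a[fast]=6≠a[slow]=5 write a[4]=6, slow++,fast++
slow=4 fast=5: a[fast]=6=a[slow] dup, fast++
slow=4 fast=6: a[fast]=7≠a[slow]=6 write a[5]=7, slow++,fast++
slow=5 fast=7: a[fast]=7=a[slow] dup, fast++
slow=5 fast=8: a[fast]=8≠a[slow]=7 write a[6]=8, slow++,fast++
slow=6 fast=9: a[fast]=9≠a[slow]=8 write a[7]=9, slow++,fast++
slow=7 fast=10: a[fast]=9=a[slow] dup, fast++
slow=7 fast=11: a[fast]=10≠a[slow]=9 write a[8]=10, slow++,fast++
slow=8 fast=12: a[fast]=11≠a[slow]=10 write a[9]=11, slow++,fast++
slow=9 fast=13: a[fast]=12≠a[slow]=11 write a[10]=12, slow++,fast++
slow=10 fast=14: a[fast]=13≠a[slow]=12 write a[11]=13, slow++,fast++
slow=11 fast=15: a[fast]=13=a[slow] dup, fast++
slow=11 fast=16: a[fast]=14≠a[slow]=13 write a[12]=14, slow++,fast++
slow=12 fast=17: a[fast]=14=a[slow] dup, fast++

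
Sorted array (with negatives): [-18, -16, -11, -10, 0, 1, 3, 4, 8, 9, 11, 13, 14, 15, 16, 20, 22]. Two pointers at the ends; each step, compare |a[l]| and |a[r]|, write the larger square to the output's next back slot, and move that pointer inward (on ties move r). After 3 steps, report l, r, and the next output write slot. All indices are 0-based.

l=1, r=14, next write slot=13

[0,16] |-18|<=|22| out[16]=484 → r--
[0,15] |-18|<=|20| out[15]=400 → r--
[0,14] |-18|>|16| out[14]=324 → l++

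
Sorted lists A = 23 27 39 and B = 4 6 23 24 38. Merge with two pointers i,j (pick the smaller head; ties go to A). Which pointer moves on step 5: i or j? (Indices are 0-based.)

i=0 j=0: A[i]=23>B[j]=4 take 4, j++
i=0 j=1: A[i]=23>B[j]=6 take 6, j++
i=0 j=2: A[i]=23<=B[j]=23 take 23, i++
i=1 j=2: A[i]=27>B[j]=23 take 23, j++
i=1 j=3: A[i]=27>B[j]=24 take 24, j++

j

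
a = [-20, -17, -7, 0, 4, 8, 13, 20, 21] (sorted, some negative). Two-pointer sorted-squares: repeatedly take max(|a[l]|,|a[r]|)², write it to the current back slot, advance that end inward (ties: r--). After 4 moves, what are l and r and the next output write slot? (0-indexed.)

l=2, r=6, next write slot=4

[0,8] |-20|<=|21| out[8]=441 → r--
[0,7] |-20|<=|20| out[7]=400 → r--
[0,6] |-20|>|13| out[6]=400 → l++
[1,6] |-17|>|13| out[5]=289 → l++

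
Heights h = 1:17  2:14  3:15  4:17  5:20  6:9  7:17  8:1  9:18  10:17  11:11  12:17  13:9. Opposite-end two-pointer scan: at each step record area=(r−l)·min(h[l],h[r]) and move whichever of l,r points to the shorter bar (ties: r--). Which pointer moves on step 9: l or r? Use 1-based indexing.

l=1 r=13: min(17,9)*12=108 best=108 *, r--
l=1 r=12: min(17,17)*11=187 best=187 *, r--
l=1 r=11: min(17,11)*10=110 best=187, r--
l=1 r=10: min(17,17)*9=153 best=187, r--
l=1 r=9: min(17,18)*8=136 best=187, l++
l=2 r=9: min(14,18)*7=98 best=187, l++
l=3 r=9: min(15,18)*6=90 best=187, l++
l=4 r=9: min(17,18)*5=85 best=187, l++
l=5 r=9: min(20,18)*4=72 best=187, r--

r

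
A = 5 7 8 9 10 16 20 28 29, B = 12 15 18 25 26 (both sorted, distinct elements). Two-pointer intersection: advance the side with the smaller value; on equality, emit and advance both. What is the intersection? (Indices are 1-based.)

i=1 j=1: 5<12, i++
i=2 j=1: 7<12, i++
i=3 j=1: 8<12, i++
i=4 j=1: 9<12, i++
i=5 j=1: 10<12, i++
i=6 j=1: 16>12, j++
i=6 j=2: 16>15, j++
i=6 j=3: 16<18, i++
i=7 j=3: 20>18, j++
i=7 j=4: 20<25, i++
i=8 j=4: 28>25, j++
i=8 j=5: 28>26, j++

intersection = []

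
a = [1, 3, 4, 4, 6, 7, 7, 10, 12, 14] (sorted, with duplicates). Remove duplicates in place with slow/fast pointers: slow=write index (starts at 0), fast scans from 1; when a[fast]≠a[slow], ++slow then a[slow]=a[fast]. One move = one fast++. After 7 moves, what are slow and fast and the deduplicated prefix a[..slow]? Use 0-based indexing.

(s=0,f=1) a[fast]=3≠a[slow]=1 write a[1]=3 → slow++,fast++
(s=1,f=2) a[fast]=4≠a[slow]=3 write a[2]=4 → slow++,fast++
(s=2,f=3) a[fast]=4=a[slow] dup → fast++
(s=2,f=4) a[fast]=6≠a[slow]=4 write a[3]=6 → slow++,fast++
(s=3,f=5) a[fast]=7≠a[slow]=6 write a[4]=7 → slow++,fast++
(s=4,f=6) a[fast]=7=a[slow] dup → fast++
(s=4,f=7) a[fast]=10≠a[slow]=7 write a[5]=10 → slow++,fast++

slow=5, fast=8, prefix=[1, 3, 4, 6, 7, 10]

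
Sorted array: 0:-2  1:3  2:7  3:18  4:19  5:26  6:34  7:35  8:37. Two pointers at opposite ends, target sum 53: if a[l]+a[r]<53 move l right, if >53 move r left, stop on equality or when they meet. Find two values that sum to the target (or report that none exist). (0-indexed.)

(18, 35)

[0,8] -2+37=35 <53 → l++
[1,8] 3+37=40 <53 → l++
[2,8] 7+37=44 <53 → l++
[3,8] 18+37=55 >53 → r--
[3,7] 18+35=53 → found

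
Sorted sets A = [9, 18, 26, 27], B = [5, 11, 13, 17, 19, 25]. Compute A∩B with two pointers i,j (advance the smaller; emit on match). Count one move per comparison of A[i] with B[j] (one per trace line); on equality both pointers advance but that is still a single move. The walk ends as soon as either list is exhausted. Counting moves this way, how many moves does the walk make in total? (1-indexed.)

8 moves

[i=1,j=1] 9>5 → j++
[i=1,j=2] 9<11 → i++
[i=2,j=2] 18>11 → j++
[i=2,j=3] 18>13 → j++
[i=2,j=4] 18>17 → j++
[i=2,j=5] 18<19 → i++
[i=3,j=5] 26>19 → j++
[i=3,j=6] 26>25 → j++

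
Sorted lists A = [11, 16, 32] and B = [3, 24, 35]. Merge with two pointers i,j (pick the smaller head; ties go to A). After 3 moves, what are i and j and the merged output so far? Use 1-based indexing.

i=3, j=2, merged so far=[3, 11, 16]

i=1 j=1: A[i]=11>B[j]=3 take 3, j++
i=1 j=2: A[i]=11<=B[j]=24 take 11, i++
i=2 j=2: A[i]=16<=B[j]=24 take 16, i++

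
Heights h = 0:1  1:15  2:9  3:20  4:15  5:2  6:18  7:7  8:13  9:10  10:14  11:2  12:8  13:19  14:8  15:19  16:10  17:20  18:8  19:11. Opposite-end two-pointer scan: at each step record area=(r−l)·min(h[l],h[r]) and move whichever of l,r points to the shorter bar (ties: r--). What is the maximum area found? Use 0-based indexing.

max area = 280

l=0 r=19: min(1,11)*19=19 best=19 *, l++
l=1 r=19: min(15,11)*18=198 best=198 *, r--
l=1 r=18: min(15,8)*17=136 best=198, r--
l=1 r=17: min(15,20)*16=240 best=240 *, l++
l=2 r=17: min(9,20)*15=135 best=240, l++
l=3 r=17: min(20,20)*14=280 best=280 *, r--
l=3 r=16: min(20,10)*13=130 best=280, r--
l=3 r=15: min(20,19)*12=228 best=280, r--
l=3 r=14: min(20,8)*11=88 best=280, r--
l=3 r=13: min(20,19)*10=190 best=280, r--
l=3 r=12: min(20,8)*9=72 best=280, r--
l=3 r=11: min(20,2)*8=16 best=280, r--
l=3 r=10: min(20,14)*7=98 best=280, r--
l=3 r=9: min(20,10)*6=60 best=280, r--
l=3 r=8: min(20,13)*5=65 best=280, r--
l=3 r=7: min(20,7)*4=28 best=280, r--
l=3 r=6: min(20,18)*3=54 best=280, r--
l=3 r=5: min(20,2)*2=4 best=280, r--
l=3 r=4: min(20,15)*1=15 best=280, r--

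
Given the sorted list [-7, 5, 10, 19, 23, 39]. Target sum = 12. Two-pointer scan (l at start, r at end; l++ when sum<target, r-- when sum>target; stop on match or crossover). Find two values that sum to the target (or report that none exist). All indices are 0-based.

l=0 r=5: -7+39=32 >12, r--
l=0 r=4: -7+23=16 >12, r--
l=0 r=3: -7+19=12, found

(-7, 19)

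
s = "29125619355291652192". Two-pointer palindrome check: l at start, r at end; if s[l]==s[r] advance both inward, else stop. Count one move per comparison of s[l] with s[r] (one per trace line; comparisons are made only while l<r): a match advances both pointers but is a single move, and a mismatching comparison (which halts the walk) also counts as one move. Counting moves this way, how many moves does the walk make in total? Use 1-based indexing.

9 moves

l=1 r=20: '2'=='2', l++,r--
l=2 r=19: '9'=='9', l++,r--
l=3 r=18: '1'=='1', l++,r--
l=4 r=17: '2'=='2', l++,r--
l=5 r=16: '5'=='5', l++,r--
l=6 r=15: '6'=='6', l++,r--
l=7 r=14: '1'=='1', l++,r--
l=8 r=13: '9'=='9', l++,r--
l=9 r=12: '3'!='2', stop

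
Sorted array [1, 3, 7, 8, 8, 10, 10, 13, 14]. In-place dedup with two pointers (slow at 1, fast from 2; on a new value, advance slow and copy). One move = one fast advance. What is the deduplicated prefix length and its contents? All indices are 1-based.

length 7; prefix = [1, 3, 7, 8, 10, 13, 14]

(s=1,f=2) a[fast]=3≠a[slow]=1 write a[2]=3 → slow++,fast++
(s=2,f=3) a[fast]=7≠a[slow]=3 write a[3]=7 → slow++,fast++
(s=3,f=4) a[fast]=8≠a[slow]=7 write a[4]=8 → slow++,fast++
(s=4,f=5) a[fast]=8=a[slow] dup → fast++
(s=4,f=6) a[fast]=10≠a[slow]=8 write a[5]=10 → slow++,fast++
(s=5,f=7) a[fast]=10=a[slow] dup → fast++
(s=5,f=8) a[fast]=13≠a[slow]=10 write a[6]=13 → slow++,fast++
(s=6,f=9) a[fast]=14≠a[slow]=13 write a[7]=14 → slow++,fast++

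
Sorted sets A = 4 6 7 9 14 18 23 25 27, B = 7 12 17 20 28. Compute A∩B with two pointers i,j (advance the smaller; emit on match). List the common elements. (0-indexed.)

intersection = [7]

i=0 j=0: 4<7, i++
i=1 j=0: 6<7, i++
i=2 j=0: 7==7 emit, i++,j++
i=3 j=1: 9<12, i++
i=4 j=1: 14>12, j++
i=4 j=2: 14<17, i++
i=5 j=2: 18>17, j++
i=5 j=3: 18<20, i++
i=6 j=3: 23>20, j++
i=6 j=4: 23<28, i++
i=7 j=4: 25<28, i++
i=8 j=4: 27<28, i++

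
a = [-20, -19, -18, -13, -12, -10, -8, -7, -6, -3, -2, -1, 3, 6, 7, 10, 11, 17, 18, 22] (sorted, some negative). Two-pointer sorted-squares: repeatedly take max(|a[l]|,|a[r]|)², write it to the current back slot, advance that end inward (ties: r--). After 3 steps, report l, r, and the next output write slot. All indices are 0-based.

l=0 r=19: |-20|<=|22| out[19]=484, r--
l=0 r=18: |-20|>|18| out[18]=400, l++
l=1 r=18: |-19|>|18| out[17]=361, l++

l=2, r=18, next write slot=16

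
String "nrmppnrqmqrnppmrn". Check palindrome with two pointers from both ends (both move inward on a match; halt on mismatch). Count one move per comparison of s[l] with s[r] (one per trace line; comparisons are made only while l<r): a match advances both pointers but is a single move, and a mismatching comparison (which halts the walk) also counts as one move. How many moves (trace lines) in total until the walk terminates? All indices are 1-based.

8 moves

[1,17] 'n'=='n' → l++,r--
[2,16] 'r'=='r' → l++,r--
[3,15] 'm'=='m' → l++,r--
[4,14] 'p'=='p' → l++,r--
[5,13] 'p'=='p' → l++,r--
[6,12] 'n'=='n' → l++,r--
[7,11] 'r'=='r' → l++,r--
[8,10] 'q'=='q' → l++,r--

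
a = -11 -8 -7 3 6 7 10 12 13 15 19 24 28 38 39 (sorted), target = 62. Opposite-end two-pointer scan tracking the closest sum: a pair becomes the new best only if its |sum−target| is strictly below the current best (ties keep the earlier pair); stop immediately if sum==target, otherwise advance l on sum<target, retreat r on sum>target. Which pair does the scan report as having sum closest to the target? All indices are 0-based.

pair (24, 38) with sum 62 (|Δ|=0)

l=0 r=14: -11+39=28 d=34 *, l++
l=1 r=14: -8+39=31 d=31 *, l++
l=2 r=14: -7+39=32 d=30 *, l++
l=3 r=14: 3+39=42 d=20 *, l++
l=4 r=14: 6+39=45 d=17 *, l++
l=5 r=14: 7+39=46 d=16 *, l++
l=6 r=14: 10+39=49 d=13 *, l++
l=7 r=14: 12+39=51 d=11 *, l++
l=8 r=14: 13+39=52 d=10 *, l++
l=9 r=14: 15+39=54 d=8 *, l++
l=10 r=14: 19+39=58 d=4 *, l++
l=11 r=14: 24+39=63 d=1 *, r--
l=11 r=13: 24+38=62 d=0 *, stop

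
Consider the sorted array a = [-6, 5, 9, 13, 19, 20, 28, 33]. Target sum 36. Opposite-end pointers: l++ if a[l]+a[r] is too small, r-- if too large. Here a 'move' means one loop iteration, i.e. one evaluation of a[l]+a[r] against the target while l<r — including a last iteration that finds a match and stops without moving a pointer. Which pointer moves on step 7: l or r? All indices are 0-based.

[0,7] -6+33=27 <36 → l++
[1,7] 5+33=38 >36 → r--
[1,6] 5+28=33 <36 → l++
[2,6] 9+28=37 >36 → r--
[2,5] 9+20=29 <36 → l++
[3,5] 13+20=33 <36 → l++
[4,5] 19+20=39 >36 → r--

r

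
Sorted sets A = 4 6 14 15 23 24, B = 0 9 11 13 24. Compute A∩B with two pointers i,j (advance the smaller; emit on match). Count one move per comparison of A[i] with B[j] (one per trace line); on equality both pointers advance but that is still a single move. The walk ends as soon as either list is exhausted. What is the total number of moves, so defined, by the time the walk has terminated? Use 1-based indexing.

10 moves

i=1 j=1: 4>0, j++
i=1 j=2: 4<9, i++
i=2 j=2: 6<9, i++
i=3 j=2: 14>9, j++
i=3 j=3: 14>11, j++
i=3 j=4: 14>13, j++
i=3 j=5: 14<24, i++
i=4 j=5: 15<24, i++
i=5 j=5: 23<24, i++
i=6 j=5: 24==24 emit, i++,j++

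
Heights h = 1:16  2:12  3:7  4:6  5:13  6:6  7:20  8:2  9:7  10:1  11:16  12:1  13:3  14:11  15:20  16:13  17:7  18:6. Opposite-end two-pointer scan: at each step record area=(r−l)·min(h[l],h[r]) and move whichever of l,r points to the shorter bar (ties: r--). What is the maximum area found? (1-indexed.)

max area = 224

[1,18] min(16,6)*17=102 best=102 * → r--
[1,17] min(16,7)*16=112 best=112 * → r--
[1,16] min(16,13)*15=195 best=195 * → r--
[1,15] min(16,20)*14=224 best=224 * → l++
[2,15] min(12,20)*13=156 best=224 → l++
[3,15] min(7,20)*12=84 best=224 → l++
[4,15] min(6,20)*11=66 best=224 → l++
[5,15] min(13,20)*10=130 best=224 → l++
[6,15] min(6,20)*9=54 best=224 → l++
[7,15] min(20,20)*8=160 best=224 → r--
[7,14] min(20,11)*7=77 best=224 → r--
[7,13] min(20,3)*6=18 best=224 → r--
[7,12] min(20,1)*5=5 best=224 → r--
[7,11] min(20,16)*4=64 best=224 → r--
[7,10] min(20,1)*3=3 best=224 → r--
[7,9] min(20,7)*2=14 best=224 → r--
[7,8] min(20,2)*1=2 best=224 → r--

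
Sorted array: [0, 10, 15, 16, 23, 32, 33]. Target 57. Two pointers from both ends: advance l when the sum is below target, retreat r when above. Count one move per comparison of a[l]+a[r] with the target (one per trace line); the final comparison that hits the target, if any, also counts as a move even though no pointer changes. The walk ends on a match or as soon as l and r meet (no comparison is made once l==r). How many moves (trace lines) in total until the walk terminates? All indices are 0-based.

6 moves

l=0 r=6: 0+33=33 <57, l++
l=1 r=6: 10+33=43 <57, l++
l=2 r=6: 15+33=48 <57, l++
l=3 r=6: 16+33=49 <57, l++
l=4 r=6: 23+33=56 <57, l++
l=5 r=6: 32+33=65 >57, r--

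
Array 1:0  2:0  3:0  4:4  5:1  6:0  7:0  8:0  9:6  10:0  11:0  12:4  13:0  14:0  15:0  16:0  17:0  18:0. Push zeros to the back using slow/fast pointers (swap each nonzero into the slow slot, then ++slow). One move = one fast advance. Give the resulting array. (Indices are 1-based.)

(s=1,f=1) a[fast]=0 → fast++
(s=1,f=2) a[fast]=0 → fast++
(s=1,f=3) a[fast]=0 → fast++
(s=1,f=4) a[fast]=4≠0 swap→a[1]=4 → slow++,fast++
(s=2,f=5) a[fast]=1≠0 swap→a[2]=1 → slow++,fast++
(s=3,f=6) a[fast]=0 → fast++
(s=3,f=7) a[fast]=0 → fast++
(s=3,f=8) a[fast]=0 → fast++
(s=3,f=9) a[fast]=6≠0 swap→a[3]=6 → slow++,fast++
(s=4,f=10) a[fast]=0 → fast++
(s=4,f=11) a[fast]=0 → fast++
(s=4,f=12) a[fast]=4≠0 swap→a[4]=4 → slow++,fast++
(s=5,f=13) a[fast]=0 → fast++
(s=5,f=14) a[fast]=0 → fast++
(s=5,f=15) a[fast]=0 → fast++
(s=5,f=16) a[fast]=0 → fast++
(s=5,f=17) a[fast]=0 → fast++
(s=5,f=18) a[fast]=0 → fast++

[4, 1, 6, 4, 0, 0, 0, 0, 0, 0, 0, 0, 0, 0, 0, 0, 0, 0]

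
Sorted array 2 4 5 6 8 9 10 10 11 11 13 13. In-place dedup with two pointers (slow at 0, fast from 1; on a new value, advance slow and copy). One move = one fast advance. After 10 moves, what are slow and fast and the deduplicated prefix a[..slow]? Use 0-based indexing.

(s=0,f=1) a[fast]=4≠a[slow]=2 write a[1]=4 → slow++,fast++
(s=1,f=2) a[fast]=5≠a[slow]=4 write a[2]=5 → slow++,fast++
(s=2,f=3) a[fast]=6≠a[slow]=5 write a[3]=6 → slow++,fast++
(s=3,f=4) a[fast]=8≠a[slow]=6 write a[4]=8 → slow++,fast++
(s=4,f=5) a[fast]=9≠a[slow]=8 write a[5]=9 → slow++,fast++
(s=5,f=6) a[fast]=10≠a[slow]=9 write a[6]=10 → slow++,fast++
(s=6,f=7) a[fast]=10=a[slow] dup → fast++
(s=6,f=8) a[fast]=11≠a[slow]=10 write a[7]=11 → slow++,fast++
(s=7,f=9) a[fast]=11=a[slow] dup → fast++
(s=7,f=10) a[fast]=13≠a[slow]=11 write a[8]=13 → slow++,fast++

slow=8, fast=11, prefix=[2, 4, 5, 6, 8, 9, 10, 11, 13]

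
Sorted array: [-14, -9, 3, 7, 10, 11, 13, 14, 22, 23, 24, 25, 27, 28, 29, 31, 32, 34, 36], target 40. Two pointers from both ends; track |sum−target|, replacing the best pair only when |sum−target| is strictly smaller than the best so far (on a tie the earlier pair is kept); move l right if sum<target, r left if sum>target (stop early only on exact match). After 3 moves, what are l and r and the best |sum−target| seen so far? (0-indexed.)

l=3, r=18, best |Δ|=1

[0,18] -14+36=22 d=18 * → l++
[1,18] -9+36=27 d=13 * → l++
[2,18] 3+36=39 d=1 * → l++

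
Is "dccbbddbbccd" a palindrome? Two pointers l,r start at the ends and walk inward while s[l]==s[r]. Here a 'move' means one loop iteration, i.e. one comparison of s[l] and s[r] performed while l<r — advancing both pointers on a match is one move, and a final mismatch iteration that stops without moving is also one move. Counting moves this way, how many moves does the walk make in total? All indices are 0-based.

l=0 r=11: 'd'=='d', l++,r--
l=1 r=10: 'c'=='c', l++,r--
l=2 r=9: 'c'=='c', l++,r--
l=3 r=8: 'b'=='b', l++,r--
l=4 r=7: 'b'=='b', l++,r--
l=5 r=6: 'd'=='d', l++,r--

6 moves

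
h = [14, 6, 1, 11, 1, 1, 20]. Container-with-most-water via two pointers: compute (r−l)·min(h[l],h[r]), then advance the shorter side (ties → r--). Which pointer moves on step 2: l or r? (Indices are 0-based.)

l

[0,6] min(14,20)*6=84 best=84 * → l++
[1,6] min(6,20)*5=30 best=84 → l++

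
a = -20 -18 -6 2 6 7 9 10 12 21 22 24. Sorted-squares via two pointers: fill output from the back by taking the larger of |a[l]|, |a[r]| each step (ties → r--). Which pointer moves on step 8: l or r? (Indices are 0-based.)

r

l=0 r=11: |-20|<=|24| out[11]=576, r--
l=0 r=10: |-20|<=|22| out[10]=484, r--
l=0 r=9: |-20|<=|21| out[9]=441, r--
l=0 r=8: |-20|>|12| out[8]=400, l++
l=1 r=8: |-18|>|12| out[7]=324, l++
l=2 r=8: |-6|<=|12| out[6]=144, r--
l=2 r=7: |-6|<=|10| out[5]=100, r--
l=2 r=6: |-6|<=|9| out[4]=81, r--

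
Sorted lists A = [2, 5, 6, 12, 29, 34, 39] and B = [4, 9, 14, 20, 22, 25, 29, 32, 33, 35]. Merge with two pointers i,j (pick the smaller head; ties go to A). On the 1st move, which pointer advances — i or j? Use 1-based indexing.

[i=1,j=1] A[i]=2<=B[j]=4 take 2 → i++

i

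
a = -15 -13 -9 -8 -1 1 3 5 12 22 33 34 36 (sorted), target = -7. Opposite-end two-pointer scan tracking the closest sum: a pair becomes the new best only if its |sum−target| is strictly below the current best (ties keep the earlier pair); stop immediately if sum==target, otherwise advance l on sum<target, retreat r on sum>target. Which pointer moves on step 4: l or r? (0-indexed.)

r

l=0 r=12: -15+36=21 d=28 *, r--
l=0 r=11: -15+34=19 d=26 *, r--
l=0 r=10: -15+33=18 d=25 *, r--
l=0 r=9: -15+22=7 d=14 *, r--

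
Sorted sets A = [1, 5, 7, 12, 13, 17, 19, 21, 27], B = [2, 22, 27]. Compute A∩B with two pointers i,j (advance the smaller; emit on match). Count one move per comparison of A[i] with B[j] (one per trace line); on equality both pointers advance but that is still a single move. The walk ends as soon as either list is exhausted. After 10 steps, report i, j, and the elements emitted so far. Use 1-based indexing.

i=1 j=1: 1<2, i++
i=2 j=1: 5>2, j++
i=2 j=2: 5<22, i++
i=3 j=2: 7<22, i++
i=4 j=2: 12<22, i++
i=5 j=2: 13<22, i++
i=6 j=2: 17<22, i++
i=7 j=2: 19<22, i++
i=8 j=2: 21<22, i++
i=9 j=2: 27>22, j++

i=9, j=3, emitted=[]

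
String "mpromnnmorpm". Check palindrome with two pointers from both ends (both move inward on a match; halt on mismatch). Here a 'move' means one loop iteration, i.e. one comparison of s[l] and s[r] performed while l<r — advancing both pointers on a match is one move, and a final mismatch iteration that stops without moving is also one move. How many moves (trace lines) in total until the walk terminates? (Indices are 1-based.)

6 moves

[1,12] 'm'=='m' → l++,r--
[2,11] 'p'=='p' → l++,r--
[3,10] 'r'=='r' → l++,r--
[4,9] 'o'=='o' → l++,r--
[5,8] 'm'=='m' → l++,r--
[6,7] 'n'=='n' → l++,r--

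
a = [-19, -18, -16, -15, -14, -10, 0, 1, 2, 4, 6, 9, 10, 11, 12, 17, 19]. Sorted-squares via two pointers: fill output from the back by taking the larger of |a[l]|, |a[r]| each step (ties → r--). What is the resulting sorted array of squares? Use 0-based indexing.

[0,16] |-19|<=|19| out[16]=361 → r--
[0,15] |-19|>|17| out[15]=361 → l++
[1,15] |-18|>|17| out[14]=324 → l++
[2,15] |-16|<=|17| out[13]=289 → r--
[2,14] |-16|>|12| out[12]=256 → l++
[3,14] |-15|>|12| out[11]=225 → l++
[4,14] |-14|>|12| out[10]=196 → l++
[5,14] |-10|<=|12| out[9]=144 → r--
[5,13] |-10|<=|11| out[8]=121 → r--
[5,12] |-10|<=|10| out[7]=100 → r--
[5,11] |-10|>|9| out[6]=100 → l++
[6,11] |0|<=|9| out[5]=81 → r--
[6,10] |0|<=|6| out[4]=36 → r--
[6,9] |0|<=|4| out[3]=16 → r--
[6,8] |0|<=|2| out[2]=4 → r--
[6,7] |0|<=|1| out[1]=1 → r--
[6,6] |0|<=|0| out[0]=0 → r--

[0, 1, 4, 16, 36, 81, 100, 100, 121, 144, 196, 225, 256, 289, 324, 361, 361]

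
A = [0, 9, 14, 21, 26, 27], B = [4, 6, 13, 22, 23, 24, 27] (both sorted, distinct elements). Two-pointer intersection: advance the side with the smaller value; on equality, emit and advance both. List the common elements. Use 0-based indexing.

intersection = [27]

[i=0,j=0] 0<4 → i++
[i=1,j=0] 9>4 → j++
[i=1,j=1] 9>6 → j++
[i=1,j=2] 9<13 → i++
[i=2,j=2] 14>13 → j++
[i=2,j=3] 14<22 → i++
[i=3,j=3] 21<22 → i++
[i=4,j=3] 26>22 → j++
[i=4,j=4] 26>23 → j++
[i=4,j=5] 26>24 → j++
[i=4,j=6] 26<27 → i++
[i=5,j=6] 27==27 emit → i++,j++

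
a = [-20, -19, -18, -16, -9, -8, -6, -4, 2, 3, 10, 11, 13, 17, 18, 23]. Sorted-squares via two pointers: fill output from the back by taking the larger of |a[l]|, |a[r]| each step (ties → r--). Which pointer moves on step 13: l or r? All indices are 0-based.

l

[0,15] |-20|<=|23| out[15]=529 → r--
[0,14] |-20|>|18| out[14]=400 → l++
[1,14] |-19|>|18| out[13]=361 → l++
[2,14] |-18|<=|18| out[12]=324 → r--
[2,13] |-18|>|17| out[11]=324 → l++
[3,13] |-16|<=|17| out[10]=289 → r--
[3,12] |-16|>|13| out[9]=256 → l++
[4,12] |-9|<=|13| out[8]=169 → r--
[4,11] |-9|<=|11| out[7]=121 → r--
[4,10] |-9|<=|10| out[6]=100 → r--
[4,9] |-9|>|3| out[5]=81 → l++
[5,9] |-8|>|3| out[4]=64 → l++
[6,9] |-6|>|3| out[3]=36 → l++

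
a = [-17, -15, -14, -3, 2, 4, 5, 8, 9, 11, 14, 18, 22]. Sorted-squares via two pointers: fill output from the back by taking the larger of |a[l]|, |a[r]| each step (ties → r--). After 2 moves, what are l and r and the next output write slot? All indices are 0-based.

[0,12] |-17|<=|22| out[12]=484 → r--
[0,11] |-17|<=|18| out[11]=324 → r--

l=0, r=10, next write slot=10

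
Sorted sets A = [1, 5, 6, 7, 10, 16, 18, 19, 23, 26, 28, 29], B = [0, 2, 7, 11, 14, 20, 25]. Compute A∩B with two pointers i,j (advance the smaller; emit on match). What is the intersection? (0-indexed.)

i=0 j=0: 1>0, j++
i=0 j=1: 1<2, i++
i=1 j=1: 5>2, j++
i=1 j=2: 5<7, i++
i=2 j=2: 6<7, i++
i=3 j=2: 7==7 emit, i++,j++
i=4 j=3: 10<11, i++
i=5 j=3: 16>11, j++
i=5 j=4: 16>14, j++
i=5 j=5: 16<20, i++
i=6 j=5: 18<20, i++
i=7 j=5: 19<20, i++
i=8 j=5: 23>20, j++
i=8 j=6: 23<25, i++
i=9 j=6: 26>25, j++

intersection = [7]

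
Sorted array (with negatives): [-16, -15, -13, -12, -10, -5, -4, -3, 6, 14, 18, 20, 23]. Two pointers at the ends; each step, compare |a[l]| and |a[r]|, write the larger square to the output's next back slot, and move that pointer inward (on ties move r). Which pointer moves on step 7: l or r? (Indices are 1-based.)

[1,13] |-16|<=|23| out[13]=529 → r--
[1,12] |-16|<=|20| out[12]=400 → r--
[1,11] |-16|<=|18| out[11]=324 → r--
[1,10] |-16|>|14| out[10]=256 → l++
[2,10] |-15|>|14| out[9]=225 → l++
[3,10] |-13|<=|14| out[8]=196 → r--
[3,9] |-13|>|6| out[7]=169 → l++

l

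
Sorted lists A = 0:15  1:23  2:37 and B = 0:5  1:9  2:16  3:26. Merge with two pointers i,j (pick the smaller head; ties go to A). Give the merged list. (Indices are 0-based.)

i=0 j=0: A[i]=15>B[j]=5 take 5, j++
i=0 j=1: A[i]=15>B[j]=9 take 9, j++
i=0 j=2: A[i]=15<=B[j]=16 take 15, i++
i=1 j=2: A[i]=23>B[j]=16 take 16, j++
i=1 j=3: A[i]=23<=B[j]=26 take 23, i++
i=2 j=3: A[i]=37>B[j]=26 take 26, j++
i=2 j=4: B done, take A[i]=37, i++

[5, 9, 15, 16, 23, 26, 37]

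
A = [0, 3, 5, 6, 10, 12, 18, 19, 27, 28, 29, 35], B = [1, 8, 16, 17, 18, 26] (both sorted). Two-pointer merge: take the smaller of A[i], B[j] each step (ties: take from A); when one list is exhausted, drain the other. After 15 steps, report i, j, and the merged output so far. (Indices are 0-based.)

i=9, j=6, merged so far=[0, 1, 3, 5, 6, 8, 10, 12, 16, 17, 18, 18, 19, 26, 27]

[i=0,j=0] A[i]=0<=B[j]=1 take 0 → i++
[i=1,j=0] A[i]=3>B[j]=1 take 1 → j++
[i=1,j=1] A[i]=3<=B[j]=8 take 3 → i++
[i=2,j=1] A[i]=5<=B[j]=8 take 5 → i++
[i=3,j=1] A[i]=6<=B[j]=8 take 6 → i++
[i=4,j=1] A[i]=10>B[j]=8 take 8 → j++
[i=4,j=2] A[i]=10<=B[j]=16 take 10 → i++
[i=5,j=2] A[i]=12<=B[j]=16 take 12 → i++
[i=6,j=2] A[i]=18>B[j]=16 take 16 → j++
[i=6,j=3] A[i]=18>B[j]=17 take 17 → j++
[i=6,j=4] A[i]=18<=B[j]=18 take 18 → i++
[i=7,j=4] A[i]=19>B[j]=18 take 18 → j++
[i=7,j=5] A[i]=19<=B[j]=26 take 19 → i++
[i=8,j=5] A[i]=27>B[j]=26 take 26 → j++
[i=8,j=6] B done, take A[i]=27 → i++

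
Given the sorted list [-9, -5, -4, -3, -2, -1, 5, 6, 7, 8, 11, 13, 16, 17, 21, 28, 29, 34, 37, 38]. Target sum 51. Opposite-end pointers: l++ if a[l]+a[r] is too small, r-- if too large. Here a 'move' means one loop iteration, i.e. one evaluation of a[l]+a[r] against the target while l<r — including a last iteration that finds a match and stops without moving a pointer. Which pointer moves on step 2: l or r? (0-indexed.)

l

[0,19] -9+38=29 <51 → l++
[1,19] -5+38=33 <51 → l++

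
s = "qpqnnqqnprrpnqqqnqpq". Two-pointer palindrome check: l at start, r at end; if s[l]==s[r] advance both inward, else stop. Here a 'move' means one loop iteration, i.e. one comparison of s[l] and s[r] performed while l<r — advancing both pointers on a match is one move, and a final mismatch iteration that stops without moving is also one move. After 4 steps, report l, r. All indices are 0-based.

l=4, r=15

l=0 r=19: 'q'=='q', l++,r--
l=1 r=18: 'p'=='p', l++,r--
l=2 r=17: 'q'=='q', l++,r--
l=3 r=16: 'n'=='n', l++,r--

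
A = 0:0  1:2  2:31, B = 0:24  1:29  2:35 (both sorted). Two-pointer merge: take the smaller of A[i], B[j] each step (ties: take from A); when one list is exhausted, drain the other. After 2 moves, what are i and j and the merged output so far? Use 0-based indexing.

i=2, j=0, merged so far=[0, 2]

i=0 j=0: A[i]=0<=B[j]=24 take 0, i++
i=1 j=0: A[i]=2<=B[j]=24 take 2, i++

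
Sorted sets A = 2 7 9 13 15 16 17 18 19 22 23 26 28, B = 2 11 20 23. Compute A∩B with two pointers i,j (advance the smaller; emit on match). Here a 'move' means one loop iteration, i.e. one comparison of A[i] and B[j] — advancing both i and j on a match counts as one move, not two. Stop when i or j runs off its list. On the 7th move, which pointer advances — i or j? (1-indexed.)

[i=1,j=1] 2==2 emit → i++,j++
[i=2,j=2] 7<11 → i++
[i=3,j=2] 9<11 → i++
[i=4,j=2] 13>11 → j++
[i=4,j=3] 13<20 → i++
[i=5,j=3] 15<20 → i++
[i=6,j=3] 16<20 → i++

i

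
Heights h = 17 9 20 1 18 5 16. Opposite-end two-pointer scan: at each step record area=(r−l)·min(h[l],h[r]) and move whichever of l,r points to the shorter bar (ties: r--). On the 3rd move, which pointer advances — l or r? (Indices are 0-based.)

l

[0,6] min(17,16)*6=96 best=96 * → r--
[0,5] min(17,5)*5=25 best=96 → r--
[0,4] min(17,18)*4=68 best=96 → l++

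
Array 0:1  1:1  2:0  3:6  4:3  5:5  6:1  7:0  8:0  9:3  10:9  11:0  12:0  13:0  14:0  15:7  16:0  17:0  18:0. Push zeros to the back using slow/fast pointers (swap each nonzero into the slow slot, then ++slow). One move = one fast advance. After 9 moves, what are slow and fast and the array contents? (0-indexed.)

slow=6, fast=9, a=[1, 1, 6, 3, 5, 1, 0, 0, 0, 3, 9, 0, 0, 0, 0, 7, 0, 0, 0]

(s=0,f=0) a[fast]=1≠0 swap→a[0]=1 → slow++,fast++
(s=1,f=1) a[fast]=1≠0 swap→a[1]=1 → slow++,fast++
(s=2,f=2) a[fast]=0 → fast++
(s=2,f=3) a[fast]=6≠0 swap→a[2]=6 → slow++,fast++
(s=3,f=4) a[fast]=3≠0 swap→a[3]=3 → slow++,fast++
(s=4,f=5) a[fast]=5≠0 swap→a[4]=5 → slow++,fast++
(s=5,f=6) a[fast]=1≠0 swap→a[5]=1 → slow++,fast++
(s=6,f=7) a[fast]=0 → fast++
(s=6,f=8) a[fast]=0 → fast++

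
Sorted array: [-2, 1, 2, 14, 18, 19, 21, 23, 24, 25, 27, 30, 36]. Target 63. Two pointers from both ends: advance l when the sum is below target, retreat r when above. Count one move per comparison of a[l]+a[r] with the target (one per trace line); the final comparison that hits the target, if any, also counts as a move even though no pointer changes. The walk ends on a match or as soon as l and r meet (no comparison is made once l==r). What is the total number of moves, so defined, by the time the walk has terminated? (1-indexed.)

11 moves

l=1 r=13: -2+36=34 <63, l++
l=2 r=13: 1+36=37 <63, l++
l=3 r=13: 2+36=38 <63, l++
l=4 r=13: 14+36=50 <63, l++
l=5 r=13: 18+36=54 <63, l++
l=6 r=13: 19+36=55 <63, l++
l=7 r=13: 21+36=57 <63, l++
l=8 r=13: 23+36=59 <63, l++
l=9 r=13: 24+36=60 <63, l++
l=10 r=13: 25+36=61 <63, l++
l=11 r=13: 27+36=63, found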